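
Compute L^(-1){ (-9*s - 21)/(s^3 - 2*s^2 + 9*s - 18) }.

Factor the denominator: s^3 - 2*s^2 + 9*s - 18 = (s - 2)*(s^2 + 9).
Partial fraction decomposition gives [-3/(s - 2)] + [3*s/(s^2 + 9)] + [-3/(s^2 + 9)].
Invert each term: -3/(s - 2) ↔ -3e^(2t); 3·s/(s^2 + 9) ↔ 3cos(3t); -1·3/(s^2 + 9) ↔ -sin(3t).

-3*exp(2*t) - sin(3*t) + 3*cos(3*t)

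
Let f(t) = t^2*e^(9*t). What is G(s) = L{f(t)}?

G(s) = 2/(s - 9)^3

L{e^(9t)} = 1/(s - 9).
Then apply L{t^2·g(t)} = (-1)^2 d^2/ds^2[H(s)] with H(s) = 1/(s - 9):
differentiating 2 times and applying the sign gives 2/(s - 9)^3.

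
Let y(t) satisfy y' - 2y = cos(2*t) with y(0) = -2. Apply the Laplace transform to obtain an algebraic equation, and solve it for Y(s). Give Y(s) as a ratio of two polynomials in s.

Transform both sides with L{·}.
Using L{y'} = sY - y(0) = sY - (-2), the left side becomes (s - 2)Y - (-2).
The right side is L{cos(2*t)} = s/(s^2 + 4).
So (s - 2)Y = s/(s^2 + 4) + (-2).
Divide through and combine into a single rational function.

Y(s) = (-2*s^2 + s - 8)/(s^3 - 2*s^2 + 4*s - 8)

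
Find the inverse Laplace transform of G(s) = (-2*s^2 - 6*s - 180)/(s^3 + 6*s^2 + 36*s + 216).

-2*sin(6*t) + cos(6*t) - 3*exp(-6*t)

Factor the denominator: s^3 + 6*s^2 + 36*s + 216 = (s + 6)*(s^2 + 36).
Partial fraction decomposition gives [-3/(s + 6)] + [s/(s^2 + 36)] + [-12/(s^2 + 36)].
Invert each term: -3/(s + 6) ↔ -3e^(-6t); 1·s/(s^2 + 36) ↔ cos(6t); -2·6/(s^2 + 36) ↔ -2sin(6t).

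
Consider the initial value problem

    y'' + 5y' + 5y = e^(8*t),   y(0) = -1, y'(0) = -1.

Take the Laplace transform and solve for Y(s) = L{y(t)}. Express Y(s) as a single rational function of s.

Laplace-transform each side.
With L{y''} = s^2 Y - s·y(0) - y'(0) and L{y'} = sY - y(0), with y(0) = -1, y'(0) = -1: the LHS transforms to (s^2 + 5*s + 5)Y - (-s - 6).
The right side is L{e^(8*t)} = 1/(s - 8).
So (s^2 + 5*s + 5)Y = 1/(s - 8) + (-s - 6).
Divide through and combine into a single rational function.

Y(s) = (-s^2 + 2*s + 49)/(s^3 - 3*s^2 - 35*s - 40)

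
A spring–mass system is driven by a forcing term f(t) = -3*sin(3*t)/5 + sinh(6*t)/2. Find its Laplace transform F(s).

By linearity of the Laplace transform, transform each term separately.
(-3/5)·[L{sin(3t)} = 3/(s^2 + 9)]; (1/2)·[L{sinh(6t)} = 6/(s^2 - 36)].

F(s) = -9/(5*(s^2 + 9)) + 3/(s^2 - 36)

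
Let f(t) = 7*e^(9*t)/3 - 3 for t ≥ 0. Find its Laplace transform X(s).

X(s) = 7/(3*(s - 9)) - 3/s

The transform is linear, so treat each term independently.
(7/3)·[L{e^(9t)} = 1/(s - 9)]; L{-3} = -3/s.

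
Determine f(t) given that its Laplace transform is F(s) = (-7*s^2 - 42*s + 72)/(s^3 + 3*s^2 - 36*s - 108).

f(t) = -4*exp(6*t) - 5*exp(-3*t) + 2*exp(-6*t)

Factor the denominator: s^3 + 3*s^2 - 36*s - 108 = (s - 6)*(s + 3)*(s + 6).
Partial fraction decomposition gives [2/(s + 6)] + [-5/(s + 3)] + [-4/(s - 6)].
Invert each term: 2/(s + 6) ↔ 2e^(-6t); -5/(s + 3) ↔ -5e^(-3t); -4/(s - 6) ↔ -4e^(6t).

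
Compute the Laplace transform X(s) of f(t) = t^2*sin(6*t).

X(s) = 36*(s^2 - 12)/(s^2 + 36)^3

L{sin(6t)} = 6/(s^2 + 36).
Then apply L{t^2·g(t)} = (-1)^2 d^2/ds^2[G(s)] with G(s) = 6/(s^2 + 36):
differentiating 2 times and applying the sign gives 36*(s^2 - 12)/(s^2 + 36)^3.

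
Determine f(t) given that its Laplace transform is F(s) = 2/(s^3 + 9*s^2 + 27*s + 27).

Rewrite the denominator: s^3 + 9*s^2 + 27*s + 27 = (s + 3)^3.
The form in (s + 3) signals a first-shifting-theorem factor e^(-3t).
Since L{t^2} = 2!/s^3 = 2/s^3, the inverse is t^2*exp(-3*t).

f(t) = t^2*exp(-3*t)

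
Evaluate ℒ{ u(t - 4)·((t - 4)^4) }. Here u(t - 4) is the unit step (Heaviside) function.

24*exp(-4*s)/s^5

By the second shifting theorem, L{u(t - c)·g(t - c)} = e^(-cs)·G(s) with c = 4 and G(s) = L{g(t)}.
L{t^4} = 4!/s^5 = 24/s^5.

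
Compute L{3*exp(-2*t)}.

3/(s + 2)

L{3} = 3/s.
By the first shifting theorem, multiplying by e^(-2t) replaces s with s + 2.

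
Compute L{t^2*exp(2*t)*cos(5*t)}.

2*(s - 2)*(s^2 - 4*s - 71)/(s^2 - 4*s + 29)^3

L{cos(5t)} = s/(s^2 + 25).
Multiplying by e^(2t) shifts s → s - 2, so L{exp(2*t)*cos(5*t)} = (s - 2)/((s - 2)^2 + 25).
Then apply L{t^2·g(t)} = (-1)^2 d^2/ds^2[G(s)] with G(s) = (s - 2)/((s - 2)^2 + 25):
differentiating 2 times and applying the sign gives 2*(s - 2)*(s^2 - 4*s - 71)/(s^2 - 4*s + 29)^3.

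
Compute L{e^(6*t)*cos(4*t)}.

L{cos(4t)} = s/(s^2 + 16).
By the first shifting theorem, multiplying by e^(6t) replaces s with s - 6.

(s - 6)/((s - 6)^2 + 16)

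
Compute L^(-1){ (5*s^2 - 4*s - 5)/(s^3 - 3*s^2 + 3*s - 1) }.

-2*t^2*exp(t) + 6*t*exp(t) + 5*exp(t)

Factor the denominator: s^3 - 3*s^2 + 3*s - 1 = (s - 1)^3.
Partial fraction decomposition gives [5/(s - 1)] + [6/(s - 1)^2] + [-4/(s - 1)^3].
Invert each term: 5/(s - 1) ↔ 5e^(t); 6/(s - 1)^2 ↔ 6t·e^(t); -4/(s - 1)^3 ↔ (-2)t^2·e^(t).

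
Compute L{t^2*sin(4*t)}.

L{sin(4t)} = 4/(s^2 + 16).
Then apply L{t^2·g(t)} = (-1)^2 d^2/ds^2[H(s)] with H(s) = 4/(s^2 + 16):
differentiating 2 times and applying the sign gives 8*(3*s^2 - 16)/(s^2 + 16)^3.

8*(3*s^2 - 16)/(s^2 + 16)^3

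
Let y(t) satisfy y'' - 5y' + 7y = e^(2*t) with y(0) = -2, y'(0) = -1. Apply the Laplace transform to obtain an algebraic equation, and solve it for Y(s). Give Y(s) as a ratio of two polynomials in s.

Transform both sides with L{·}.
Using L{y''} = s^2 Y - s·y(0) - y'(0) and L{y'} = sY - y(0), with y(0) = -2, y'(0) = -1, the left side becomes (s^2 - 5*s + 7)Y - (-2*s + 9).
The right side is L{e^(2*t)} = 1/(s - 2).
So (s^2 - 5*s + 7)Y = 1/(s - 2) + (-2*s + 9).
Divide through and combine into a single rational function.

Y(s) = (-2*s^2 + 13*s - 17)/(s^3 - 7*s^2 + 17*s - 14)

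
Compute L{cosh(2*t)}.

L{cosh(2t)} = s/(s^2 - 4).

s/(s^2 - 4)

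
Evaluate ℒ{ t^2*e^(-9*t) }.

2/(s + 9)^3

L{e^(-9t)} = 1/(s + 9).
Then apply L{t^2·g(t)} = (-1)^2 d^2/ds^2[G(s)] with G(s) = 1/(s + 9):
differentiating 2 times and applying the sign gives 2/(s + 9)^3.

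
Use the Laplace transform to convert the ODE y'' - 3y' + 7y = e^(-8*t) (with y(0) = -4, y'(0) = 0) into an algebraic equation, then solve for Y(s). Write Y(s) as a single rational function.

Y(s) = (-4*s^2 - 20*s + 97)/(s^3 + 5*s^2 - 17*s + 56)

Apply the Laplace transform to the equation.
The derivative rules (L{y''} = s^2 Y - s·y(0) - y'(0) and L{y'} = sY - y(0), with y(0) = -4, y'(0) = 0) turn the left side into (s^2 - 3*s + 7)Y - (-4*s + 12).
The right side is L{e^(-8*t)} = 1/(s + 8).
So (s^2 - 3*s + 7)Y = 1/(s + 8) + (-4*s + 12).
Isolate Y and clear denominators.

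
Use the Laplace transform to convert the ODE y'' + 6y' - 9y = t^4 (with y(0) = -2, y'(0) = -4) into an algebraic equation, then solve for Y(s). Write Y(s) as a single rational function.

Laplace-transform each side.
Using L{y''} = s^2 Y - s·y(0) - y'(0) and L{y'} = sY - y(0), with y(0) = -2, y'(0) = -4, the left side becomes (s^2 + 6*s - 9)Y - (-2*s - 16).
The right side is L{t^4} = 24/s^5.
So (s^2 + 6*s - 9)Y = 24/s^5 + (-2*s - 16).
Isolate Y and clear denominators.

Y(s) = (-2*s^6 - 16*s^5 + 24)/(s^7 + 6*s^6 - 9*s^5)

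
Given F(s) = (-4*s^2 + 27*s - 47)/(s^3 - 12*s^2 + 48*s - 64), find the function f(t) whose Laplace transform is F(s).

Factor the denominator: s^3 - 12*s^2 + 48*s - 64 = (s - 4)^3.
Partial fraction decomposition gives [-4/(s - 4)] + [-5/(s - 4)^2] + [-3/(s - 4)^3].
Invert each term: -4/(s - 4) ↔ -4e^(4t); -5/(s - 4)^2 ↔ -5t·e^(4t); -3/(s - 4)^3 ↔ (-3/2)t^2·e^(4t).

f(t) = -3*t^2*exp(4*t)/2 - 5*t*exp(4*t) - 4*exp(4*t)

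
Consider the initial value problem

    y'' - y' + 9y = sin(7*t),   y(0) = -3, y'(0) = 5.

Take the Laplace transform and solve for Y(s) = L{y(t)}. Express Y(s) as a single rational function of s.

Apply the Laplace transform to the equation.
Using L{y''} = s^2 Y - s·y(0) - y'(0) and L{y'} = sY - y(0), with y(0) = -3, y'(0) = 5, the left side becomes (s^2 - s + 9)Y - (-3*s + 8).
The right side is L{sin(7*t)} = 7/(s^2 + 49).
So (s^2 - s + 9)Y = 7/(s^2 + 49) + (-3*s + 8).
Solve for Y(s) and write it as one ratio of polynomials.

Y(s) = (-3*s^3 + 8*s^2 - 147*s + 399)/(s^4 - s^3 + 58*s^2 - 49*s + 441)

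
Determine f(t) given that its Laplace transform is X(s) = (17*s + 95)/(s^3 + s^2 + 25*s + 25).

f(t) = 4*sin(5*t) - 3*cos(5*t) + 3*exp(-t)

Factor the denominator: s^3 + s^2 + 25*s + 25 = (s + 1)*(s^2 + 25).
Partial fraction decomposition gives [3/(s + 1)] + [-3*s/(s^2 + 25)] + [20/(s^2 + 25)].
Invert each term: 3/(s + 1) ↔ 3e^(-t); -3·s/(s^2 + 25) ↔ -3cos(5t); 4·5/(s^2 + 25) ↔ 4sin(5t).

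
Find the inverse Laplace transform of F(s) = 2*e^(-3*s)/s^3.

Heaviside(t - 3)*((t - 3)^2)

The factor e^(-3s) signals a time shift by c = 3 (second shifting theorem).
L{t^2} = 2!/s^3 = 2/s^3, so L^-1{2/s^3} = t^2.
Hence the inverse is u(t - 3) times that function evaluated at t - 3.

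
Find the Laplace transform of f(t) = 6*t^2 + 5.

5/s + 12/s^3

The transform is linear, so treat each term independently.
L{5} = 5/s; (6)·[L{t^2} = 2!/s^3 = 2/s^3].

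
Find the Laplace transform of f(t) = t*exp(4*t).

L{e^(4t)} = 1/(s - 4).
Then apply L{t·g(t)} = -d/ds[G(s)] with G(s) = 1/(s - 4):
differentiating 1 time and applying the sign gives (s - 4)^(-2).

(s - 4)^(-2)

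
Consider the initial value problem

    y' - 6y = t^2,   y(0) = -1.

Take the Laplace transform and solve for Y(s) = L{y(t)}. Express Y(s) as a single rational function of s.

Y(s) = (-s^3 + 2)/(s^4 - 6*s^3)

Apply the Laplace transform to the equation.
Using L{y'} = sY - y(0) = sY - (-1), the left side becomes (s - 6)Y - (-1).
The right side is L{t^2} = 2/s^3.
So (s - 6)Y = 2/s^3 + (-1).
Isolate Y and clear denominators.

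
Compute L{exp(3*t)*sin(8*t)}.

L{sin(8t)} = 8/(s^2 + 64).
By the first shifting theorem, multiplying by e^(3t) replaces s with s - 3.

8/((s - 3)^2 + 64)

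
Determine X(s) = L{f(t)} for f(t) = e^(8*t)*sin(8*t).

X(s) = 8/((s - 8)^2 + 64)

L{sin(8t)} = 8/(s^2 + 64).
By the first shifting theorem, multiplying by e^(8t) replaces s with s - 8.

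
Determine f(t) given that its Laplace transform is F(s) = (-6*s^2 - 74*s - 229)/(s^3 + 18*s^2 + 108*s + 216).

f(t) = -t^2*exp(-6*t)/2 - 2*t*exp(-6*t) - 6*exp(-6*t)

Factor the denominator: s^3 + 18*s^2 + 108*s + 216 = (s + 6)^3.
Partial fraction decomposition gives [-6/(s + 6)] + [-2/(s + 6)^2] + [-1/(s + 6)^3].
Invert each term: -6/(s + 6) ↔ -6e^(-6t); -2/(s + 6)^2 ↔ -2t·e^(-6t); -1/(s + 6)^3 ↔ (-1/2)t^2·e^(-6t).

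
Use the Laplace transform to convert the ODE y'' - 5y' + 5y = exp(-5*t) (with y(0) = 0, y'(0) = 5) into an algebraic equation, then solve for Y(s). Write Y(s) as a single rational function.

Y(s) = (5*s + 26)/(s^3 - 20*s + 25)

Transform both sides with L{·}.
With L{y''} = s^2 Y - s·y(0) - y'(0) and L{y'} = sY - y(0), with y(0) = 0, y'(0) = 5: the LHS transforms to (s^2 - 5*s + 5)Y - (5).
The right side is L{exp(-5*t)} = 1/(s + 5).
So (s^2 - 5*s + 5)Y = 1/(s + 5) + (5).
Solve for Y(s) and write it as one ratio of polynomials.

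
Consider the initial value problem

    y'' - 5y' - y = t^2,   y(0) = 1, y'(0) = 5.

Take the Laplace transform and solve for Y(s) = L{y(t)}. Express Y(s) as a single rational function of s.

Y(s) = (s^4 + 2)/(s^5 - 5*s^4 - s^3)

Apply the Laplace transform to the equation.
Using L{y''} = s^2 Y - s·y(0) - y'(0) and L{y'} = sY - y(0), with y(0) = 1, y'(0) = 5, the left side becomes (s^2 - 5*s - 1)Y - (s).
The right side is L{t^2} = 2/s^3.
So (s^2 - 5*s - 1)Y = 2/s^3 + (s).
Solve for Y(s) and write it as one ratio of polynomials.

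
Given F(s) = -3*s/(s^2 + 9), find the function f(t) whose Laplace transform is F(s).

f(t) = -3*cos(3*t)

Since L{cos(3t)} = s/(s^2 + 9), the inverse is cos(3*t), scaled by -3.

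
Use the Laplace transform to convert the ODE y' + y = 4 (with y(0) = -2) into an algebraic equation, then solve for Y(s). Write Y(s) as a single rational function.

Transform both sides with L{·}.
Using L{y'} = sY - y(0) = sY - (-2), the left side becomes (s + 1)Y - (-2).
The right side is L{4} = 4/s.
So (s + 1)Y = 4/s + (-2).
Isolate Y and clear denominators.

Y(s) = (-2*s + 4)/(s^2 + s)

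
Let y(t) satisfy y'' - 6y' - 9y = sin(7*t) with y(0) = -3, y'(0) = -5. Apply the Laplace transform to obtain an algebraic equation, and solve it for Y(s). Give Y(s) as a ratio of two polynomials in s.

Y(s) = (-3*s^3 + 13*s^2 - 147*s + 644)/(s^4 - 6*s^3 + 40*s^2 - 294*s - 441)

Apply the Laplace transform to the equation.
The derivative rules (L{y''} = s^2 Y - s·y(0) - y'(0) and L{y'} = sY - y(0), with y(0) = -3, y'(0) = -5) turn the left side into (s^2 - 6*s - 9)Y - (-3*s + 13).
The right side is L{sin(7*t)} = 7/(s^2 + 49).
So (s^2 - 6*s - 9)Y = 7/(s^2 + 49) + (-3*s + 13).
Solve for Y(s) and write it as one ratio of polynomials.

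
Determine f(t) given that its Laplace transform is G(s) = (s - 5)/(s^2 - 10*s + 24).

Rewrite the denominator: s^2 - 10*s + 24 = (s - 5)^2 - 1.
The form in (s - 5) signals a first-shifting-theorem factor e^(5t).
Since L{cosh(t)} = s/(s^2 - 1), the inverse is exp(5*t)*cosh(t).

f(t) = exp(5*t)*cosh(t)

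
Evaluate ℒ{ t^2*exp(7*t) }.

2/(s - 7)^3

L{e^(7t)} = 1/(s - 7).
Then apply L{t^2·g(t)} = (-1)^2 d^2/ds^2[G(s)] with G(s) = 1/(s - 7):
differentiating 2 times and applying the sign gives 2/(s - 7)^3.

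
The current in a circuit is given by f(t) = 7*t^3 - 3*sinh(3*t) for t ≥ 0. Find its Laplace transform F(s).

F(s) = -9/(s^2 - 9) + 42/s^4

By linearity of the Laplace transform, transform each term separately.
(7)·[L{t^3} = 3!/s^4 = 6/s^4]; (-3)·[L{sinh(3t)} = 3/(s^2 - 9)].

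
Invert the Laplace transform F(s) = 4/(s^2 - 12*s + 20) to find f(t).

f(t) = exp(6*t)*sinh(4*t)

Rewrite the denominator: s^2 - 12*s + 20 = (s - 6)^2 - 16.
The form in (s - 6) signals a first-shifting-theorem factor e^(6t).
Since L{sinh(4t)} = 4/(s^2 - 16), the inverse is exp(6*t)*sinh(4*t).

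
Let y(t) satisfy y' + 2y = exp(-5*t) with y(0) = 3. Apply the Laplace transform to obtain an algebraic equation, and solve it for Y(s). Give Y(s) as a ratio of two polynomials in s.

Y(s) = (3*s + 16)/(s^2 + 7*s + 10)

Transform both sides with L{·}.
Using L{y'} = sY - y(0) = sY - 3, the left side becomes (s + 2)Y - (3).
The right side is L{exp(-5*t)} = 1/(s + 5).
So (s + 2)Y = 1/(s + 5) + (3).
Solve for Y(s) and write it as one ratio of polynomials.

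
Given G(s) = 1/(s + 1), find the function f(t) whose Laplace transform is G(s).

f(t) = exp(-t)

Since L{e^(-t)} = 1/(s + 1), the inverse is exp(-t).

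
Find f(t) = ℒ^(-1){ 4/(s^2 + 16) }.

Since L{sin(4t)} = 4/(s^2 + 16), the inverse is sin(4*t).

f(t) = sin(4*t)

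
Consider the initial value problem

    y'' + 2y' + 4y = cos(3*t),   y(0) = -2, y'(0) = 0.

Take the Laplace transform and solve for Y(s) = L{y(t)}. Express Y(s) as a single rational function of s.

Transform both sides with L{·}.
Using L{y''} = s^2 Y - s·y(0) - y'(0) and L{y'} = sY - y(0), with y(0) = -2, y'(0) = 0, the left side becomes (s^2 + 2*s + 4)Y - (-2*s - 4).
The right side is L{cos(3*t)} = s/(s^2 + 9).
So (s^2 + 2*s + 4)Y = s/(s^2 + 9) + (-2*s - 4).
Divide through and combine into a single rational function.

Y(s) = (-2*s^3 - 4*s^2 - 17*s - 36)/(s^4 + 2*s^3 + 13*s^2 + 18*s + 36)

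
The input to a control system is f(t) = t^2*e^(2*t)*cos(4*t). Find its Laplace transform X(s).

L{cos(4t)} = s/(s^2 + 16).
Multiplying by e^(2t) shifts s → s - 2, so L{e^(2*t)*cos(4*t)} = (s - 2)/((s - 2)^2 + 16).
Then apply L{t^2·g(t)} = (-1)^2 d^2/ds^2[G(s)] with G(s) = (s - 2)/((s - 2)^2 + 16):
differentiating 2 times and applying the sign gives 2*(s - 2)*(s^2 - 4*s - 44)/(s^2 - 4*s + 20)^3.

X(s) = 2*(s - 2)*(s^2 - 4*s - 44)/(s^2 - 4*s + 20)^3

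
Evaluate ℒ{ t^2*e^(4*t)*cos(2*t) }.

L{cos(2t)} = s/(s^2 + 4).
Multiplying by e^(4t) shifts s → s - 4, so L{e^(4*t)*cos(2*t)} = (s - 4)/((s - 4)^2 + 4).
Then apply L{t^2·g(t)} = (-1)^2 d^2/ds^2[H(s)] with H(s) = (s - 4)/((s - 4)^2 + 4):
differentiating 2 times and applying the sign gives 2*(s - 4)*(s^2 - 8*s + 4)/(s^2 - 8*s + 20)^3.

2*(s - 4)*(s^2 - 8*s + 4)/(s^2 - 8*s + 20)^3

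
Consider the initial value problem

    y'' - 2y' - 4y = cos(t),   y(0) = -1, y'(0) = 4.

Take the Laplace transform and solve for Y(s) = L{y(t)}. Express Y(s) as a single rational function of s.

Y(s) = (-s^3 + 6*s^2 + 6)/(s^4 - 2*s^3 - 3*s^2 - 2*s - 4)

Laplace-transform each side.
With L{y''} = s^2 Y - s·y(0) - y'(0) and L{y'} = sY - y(0), with y(0) = -1, y'(0) = 4: the LHS transforms to (s^2 - 2*s - 4)Y - (-s + 6).
The right side is L{cos(t)} = s/(s^2 + 1).
So (s^2 - 2*s - 4)Y = s/(s^2 + 1) + (-s + 6).
Divide through and combine into a single rational function.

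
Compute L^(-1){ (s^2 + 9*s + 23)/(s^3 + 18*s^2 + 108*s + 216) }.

Factor the denominator: s^3 + 18*s^2 + 108*s + 216 = (s + 6)^3.
Partial fraction decomposition gives [1/(s + 6)] + [-3/(s + 6)^2] + [5/(s + 6)^3].
Invert each term: 1/(s + 6) ↔ e^(-6t); -3/(s + 6)^2 ↔ -3t·e^(-6t); 5/(s + 6)^3 ↔ (5/2)t^2·e^(-6t).

5*t^2*exp(-6*t)/2 - 3*t*exp(-6*t) + exp(-6*t)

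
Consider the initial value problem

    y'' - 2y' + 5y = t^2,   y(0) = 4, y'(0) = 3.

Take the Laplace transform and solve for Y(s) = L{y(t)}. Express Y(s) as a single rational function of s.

Apply the Laplace transform to the equation.
Using L{y''} = s^2 Y - s·y(0) - y'(0) and L{y'} = sY - y(0), with y(0) = 4, y'(0) = 3, the left side becomes (s^2 - 2*s + 5)Y - (4*s - 5).
The right side is L{t^2} = 2/s^3.
So (s^2 - 2*s + 5)Y = 2/s^3 + (4*s - 5).
Solve for Y(s) and write it as one ratio of polynomials.

Y(s) = (4*s^4 - 5*s^3 + 2)/(s^5 - 2*s^4 + 5*s^3)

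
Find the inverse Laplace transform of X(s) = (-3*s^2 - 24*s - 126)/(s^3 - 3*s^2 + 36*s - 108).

Factor the denominator: s^3 - 3*s^2 + 36*s - 108 = (s - 3)*(s^2 + 36).
Partial fraction decomposition gives [-5/(s - 3)] + [2*s/(s^2 + 36)] + [-18/(s^2 + 36)].
Invert each term: -5/(s - 3) ↔ -5e^(3t); 2·s/(s^2 + 36) ↔ 2cos(6t); -3·6/(s^2 + 36) ↔ -3sin(6t).

-5*exp(3*t) - 3*sin(6*t) + 2*cos(6*t)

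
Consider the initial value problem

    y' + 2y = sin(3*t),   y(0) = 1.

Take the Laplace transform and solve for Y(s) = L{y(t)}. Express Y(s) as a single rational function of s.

Apply the Laplace transform to the equation.
Using L{y'} = sY - y(0) = sY - 1, the left side becomes (s + 2)Y - (1).
The right side is L{sin(3*t)} = 3/(s^2 + 9).
So (s + 2)Y = 3/(s^2 + 9) + (1).
Isolate Y and clear denominators.

Y(s) = (s^2 + 12)/(s^3 + 2*s^2 + 9*s + 18)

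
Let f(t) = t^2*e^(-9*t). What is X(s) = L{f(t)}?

L{e^(-9t)} = 1/(s + 9).
Then apply L{t^2·g(t)} = (-1)^2 d^2/ds^2[G(s)] with G(s) = 1/(s + 9):
differentiating 2 times and applying the sign gives 2/(s + 9)^3.

X(s) = 2/(s + 9)^3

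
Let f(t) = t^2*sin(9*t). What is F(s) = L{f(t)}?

L{sin(9t)} = 9/(s^2 + 81).
Then apply L{t^2·g(t)} = (-1)^2 d^2/ds^2[G(s)] with G(s) = 9/(s^2 + 81):
differentiating 2 times and applying the sign gives 54*(s^2 - 27)/(s^2 + 81)^3.

F(s) = 54*(s^2 - 27)/(s^2 + 81)^3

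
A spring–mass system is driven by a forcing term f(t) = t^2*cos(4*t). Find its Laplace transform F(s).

F(s) = 2*s*(s^2 - 48)/(s^2 + 16)^3

L{cos(4t)} = s/(s^2 + 16).
Then apply L{t^2·g(t)} = (-1)^2 d^2/ds^2[G(s)] with G(s) = s/(s^2 + 16):
differentiating 2 times and applying the sign gives 2*s*(s^2 - 48)/(s^2 + 16)^3.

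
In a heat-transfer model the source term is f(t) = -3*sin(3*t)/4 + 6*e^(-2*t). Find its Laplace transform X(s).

The transform is linear, so treat each term independently.
(6)·[L{e^(-2t)} = 1/(s + 2)]; (-3/4)·[L{sin(3t)} = 3/(s^2 + 9)].

X(s) = -9/(4*(s^2 + 9)) + 6/(s + 2)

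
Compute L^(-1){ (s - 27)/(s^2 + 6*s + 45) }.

Complete the square in the denominator: s^2 + 6*s + 45 = (s + 3)^2 + 6^2.
Split the numerator to match: s - 27 = 1·(s + 3) - 5·6.
Invert each term: 1·(s + 3)/((s + 3)^2 + 36) ↔ e^(-3t)cos(6t); -5·6/((s + 3)^2 + 36) ↔ -5e^(-3t)sin(6t).

-5*exp(-3*t)*sin(6*t) + exp(-3*t)*cos(6*t)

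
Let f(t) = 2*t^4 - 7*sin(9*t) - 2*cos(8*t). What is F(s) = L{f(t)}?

F(s) = -2*s/(s^2 + 64) - 63/(s^2 + 81) + 48/s^5

The transform is linear, so treat each term independently.
(2)·[L{t^4} = 4!/s^5 = 24/s^5]; (-7)·[L{sin(9t)} = 9/(s^2 + 81)]; (-2)·[L{cos(8t)} = s/(s^2 + 64)].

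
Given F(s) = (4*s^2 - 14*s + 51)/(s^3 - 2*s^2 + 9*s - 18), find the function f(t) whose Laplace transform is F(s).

Factor the denominator: s^3 - 2*s^2 + 9*s - 18 = (s - 2)*(s^2 + 9).
Partial fraction decomposition gives [3/(s - 2)] + [s/(s^2 + 9)] + [-12/(s^2 + 9)].
Invert each term: 3/(s - 2) ↔ 3e^(2t); 1·s/(s^2 + 9) ↔ cos(3t); -4·3/(s^2 + 9) ↔ -4sin(3t).

f(t) = 3*exp(2*t) - 4*sin(3*t) + cos(3*t)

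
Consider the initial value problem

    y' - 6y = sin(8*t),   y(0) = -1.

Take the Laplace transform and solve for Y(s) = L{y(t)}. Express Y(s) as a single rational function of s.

Take the Laplace transform of both sides.
The derivative rules (L{y'} = sY - y(0) = sY - (-1)) turn the left side into (s - 6)Y - (-1).
The right side is L{sin(8*t)} = 8/(s^2 + 64).
So (s - 6)Y = 8/(s^2 + 64) + (-1).
Isolate Y and clear denominators.

Y(s) = (-s^2 - 56)/(s^3 - 6*s^2 + 64*s - 384)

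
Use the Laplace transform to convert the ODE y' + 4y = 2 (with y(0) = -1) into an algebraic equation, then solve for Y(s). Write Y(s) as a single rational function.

Apply the Laplace transform to the equation.
The derivative rules (L{y'} = sY - y(0) = sY - (-1)) turn the left side into (s + 4)Y - (-1).
The right side is L{2} = 2/s.
So (s + 4)Y = 2/s + (-1).
Solve for Y(s) and write it as one ratio of polynomials.

Y(s) = (-s + 2)/(s^2 + 4*s)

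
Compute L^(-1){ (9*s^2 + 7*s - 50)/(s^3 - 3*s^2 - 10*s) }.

Factor the denominator: s^3 - 3*s^2 - 10*s = s*(s - 5)*(s + 2).
Partial fraction decomposition gives [6/(s - 5)] + [-2/(s + 2)] + [5/s].
Invert each term: 6/(s - 5) ↔ 6e^(5t); -2/(s + 2) ↔ -2e^(-2t); 5/(s - 0) ↔ 5e^(0t).

6*exp(5*t) + 5 - 2*exp(-2*t)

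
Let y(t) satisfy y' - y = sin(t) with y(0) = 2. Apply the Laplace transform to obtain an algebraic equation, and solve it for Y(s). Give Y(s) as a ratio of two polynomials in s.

Y(s) = (2*s^2 + 3)/(s^3 - s^2 + s - 1)

Take the Laplace transform of both sides.
Using L{y'} = sY - y(0) = sY - 2, the left side becomes (s - 1)Y - (2).
The right side is L{sin(t)} = 1/(s^2 + 1).
So (s - 1)Y = 1/(s^2 + 1) + (2).
Divide through and combine into a single rational function.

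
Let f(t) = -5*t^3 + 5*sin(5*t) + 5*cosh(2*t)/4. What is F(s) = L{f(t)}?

Apply the Laplace transform termwise.
(5)·[L{sin(5t)} = 5/(s^2 + 25)]; (-5)·[L{t^3} = 3!/s^4 = 6/s^4]; (5/4)·[L{cosh(2t)} = s/(s^2 - 4)].

F(s) = 5*s/(4*(s^2 - 4)) + 25/(s^2 + 25) - 30/s^4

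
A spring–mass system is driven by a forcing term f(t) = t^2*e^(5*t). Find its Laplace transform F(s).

L{e^(5t)} = 1/(s - 5).
Then apply L{t^2·g(t)} = (-1)^2 d^2/ds^2[G(s)] with G(s) = 1/(s - 5):
differentiating 2 times and applying the sign gives 2/(s - 5)^3.

F(s) = 2/(s - 5)^3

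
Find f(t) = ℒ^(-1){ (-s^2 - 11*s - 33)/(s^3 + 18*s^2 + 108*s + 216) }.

Factor the denominator: s^3 + 18*s^2 + 108*s + 216 = (s + 6)^3.
Partial fraction decomposition gives [-1/(s + 6)] + [(s + 6)^(-2)] + [-3/(s + 6)^3].
Invert each term: -1/(s + 6) ↔ -e^(-6t); 1/(s + 6)^2 ↔ t·e^(-6t); -3/(s + 6)^3 ↔ (-3/2)t^2·e^(-6t).

f(t) = -3*t^2*exp(-6*t)/2 + t*exp(-6*t) - exp(-6*t)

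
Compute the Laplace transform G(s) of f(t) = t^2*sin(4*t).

L{sin(4t)} = 4/(s^2 + 16).
Then apply L{t^2·g(t)} = (-1)^2 d^2/ds^2[H(s)] with H(s) = 4/(s^2 + 16):
differentiating 2 times and applying the sign gives 8*(3*s^2 - 16)/(s^2 + 16)^3.

G(s) = 8*(3*s^2 - 16)/(s^2 + 16)^3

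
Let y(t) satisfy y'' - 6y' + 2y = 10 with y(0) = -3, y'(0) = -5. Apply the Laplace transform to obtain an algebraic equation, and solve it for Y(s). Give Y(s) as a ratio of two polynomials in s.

Y(s) = (-3*s^2 + 13*s + 10)/(s^3 - 6*s^2 + 2*s)

Take the Laplace transform of both sides.
The derivative rules (L{y''} = s^2 Y - s·y(0) - y'(0) and L{y'} = sY - y(0), with y(0) = -3, y'(0) = -5) turn the left side into (s^2 - 6*s + 2)Y - (-3*s + 13).
The right side is L{10} = 10/s.
So (s^2 - 6*s + 2)Y = 10/s + (-3*s + 13).
Solve for Y(s) and write it as one ratio of polynomials.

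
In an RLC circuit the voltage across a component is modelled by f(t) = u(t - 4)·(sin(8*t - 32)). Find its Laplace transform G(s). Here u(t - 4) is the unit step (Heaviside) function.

G(s) = 8*exp(-4*s)/(s^2 + 64)

By the second shifting theorem, L{u(t - c)·g(t - c)} = e^(-cs)·H(s) with c = 4 and H(s) = L{g(t)}.
L{sin(8t)} = 8/(s^2 + 64).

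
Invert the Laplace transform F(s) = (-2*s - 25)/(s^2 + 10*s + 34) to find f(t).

Complete the square in the denominator: s^2 + 10*s + 34 = (s + 5)^2 + 3^2.
Split the numerator to match: -2*s - 25 = -2·(s + 5) - 5·3.
Invert each term: -2·(s + 5)/((s + 5)^2 + 9) ↔ -2e^(-5t)cos(3t); -5·3/((s + 5)^2 + 9) ↔ -5e^(-5t)sin(3t).

f(t) = -5*exp(-5*t)*sin(3*t) - 2*exp(-5*t)*cos(3*t)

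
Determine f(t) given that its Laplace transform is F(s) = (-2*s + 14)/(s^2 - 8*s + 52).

f(t) = exp(4*t)*sin(6*t) - 2*exp(4*t)*cos(6*t)

Complete the square in the denominator: s^2 - 8*s + 52 = (s - 4)^2 + 6^2.
Split the numerator to match: -2*s + 14 = -2·(s - 4) + 1·6.
Invert each term: -2·(s - 4)/((s - 4)^2 + 36) ↔ -2e^(4t)cos(6t); 1·6/((s - 4)^2 + 36) ↔ e^(4t)sin(6t).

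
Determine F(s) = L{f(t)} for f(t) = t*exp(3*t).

L{e^(3t)} = 1/(s - 3).
Then apply L{t·g(t)} = -d/ds[G(s)] with G(s) = 1/(s - 3):
differentiating 1 time and applying the sign gives (s - 3)^(-2).

F(s) = (s - 3)^(-2)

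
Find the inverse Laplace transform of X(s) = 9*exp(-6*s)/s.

Heaviside(t - 6)*(9)

The factor e^(-6s) signals a time shift by c = 6 (second shifting theorem).
L{9} = 9/s, so L^-1{9/s} = 9.
Hence the inverse is u(t - 6) times that function evaluated at t - 6.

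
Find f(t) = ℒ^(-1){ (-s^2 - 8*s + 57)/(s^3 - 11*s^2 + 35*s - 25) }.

f(t) = -2*t*exp(5*t) - 4*exp(5*t) + 3*exp(t)

Factor the denominator: s^3 - 11*s^2 + 35*s - 25 = (s - 5)^2*(s - 1).
Partial fraction decomposition gives [-4/(s - 5)] + [-2/(s - 5)^2] + [3/(s - 1)].
Invert each term: -4/(s - 5) ↔ -4e^(5t); -2/(s - 5)^2 ↔ -2t·e^(5t); 3/(s - 1) ↔ 3e^(t).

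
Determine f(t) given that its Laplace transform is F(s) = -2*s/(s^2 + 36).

f(t) = -2*cos(6*t)

Since L{cos(6t)} = s/(s^2 + 36), the inverse is cos(6*t), scaled by -2.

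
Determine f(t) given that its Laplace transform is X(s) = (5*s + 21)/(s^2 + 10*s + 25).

Factor the denominator: s^2 + 10*s + 25 = (s + 5)^2.
Partial fraction decomposition gives [5/(s + 5)] + [-4/(s + 5)^2].
Invert each term: 5/(s + 5) ↔ 5e^(-5t); -4/(s + 5)^2 ↔ -4t·e^(-5t).

f(t) = -4*t*exp(-5*t) + 5*exp(-5*t)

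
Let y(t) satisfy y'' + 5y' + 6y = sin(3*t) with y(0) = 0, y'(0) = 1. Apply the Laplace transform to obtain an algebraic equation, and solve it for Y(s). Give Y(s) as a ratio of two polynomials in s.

Y(s) = (s^2 + 12)/(s^4 + 5*s^3 + 15*s^2 + 45*s + 54)

Transform both sides with L{·}.
The derivative rules (L{y''} = s^2 Y - s·y(0) - y'(0) and L{y'} = sY - y(0), with y(0) = 0, y'(0) = 1) turn the left side into (s^2 + 5*s + 6)Y - (1).
The right side is L{sin(3*t)} = 3/(s^2 + 9).
So (s^2 + 5*s + 6)Y = 3/(s^2 + 9) + (1).
Divide through and combine into a single rational function.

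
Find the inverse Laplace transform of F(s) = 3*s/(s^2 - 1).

Since L{cosh(t)} = s/(s^2 - 1), the inverse is cosh(t), scaled by 3.

3*cosh(t)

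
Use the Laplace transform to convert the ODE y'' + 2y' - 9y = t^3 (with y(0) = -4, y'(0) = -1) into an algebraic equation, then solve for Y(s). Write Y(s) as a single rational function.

Apply the Laplace transform to the equation.
With L{y''} = s^2 Y - s·y(0) - y'(0) and L{y'} = sY - y(0), with y(0) = -4, y'(0) = -1: the LHS transforms to (s^2 + 2*s - 9)Y - (-4*s - 9).
The right side is L{t^3} = 6/s^4.
So (s^2 + 2*s - 9)Y = 6/s^4 + (-4*s - 9).
Divide through and combine into a single rational function.

Y(s) = (-4*s^5 - 9*s^4 + 6)/(s^6 + 2*s^5 - 9*s^4)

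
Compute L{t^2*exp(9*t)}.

L{e^(9t)} = 1/(s - 9).
Then apply L{t^2·g(t)} = (-1)^2 d^2/ds^2[G(s)] with G(s) = 1/(s - 9):
differentiating 2 times and applying the sign gives 2/(s - 9)^3.

2/(s - 9)^3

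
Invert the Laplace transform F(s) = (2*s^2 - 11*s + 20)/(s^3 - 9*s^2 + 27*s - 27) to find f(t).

Factor the denominator: s^3 - 9*s^2 + 27*s - 27 = (s - 3)^3.
Partial fraction decomposition gives [2/(s - 3)] + [(s - 3)^(-2)] + [5/(s - 3)^3].
Invert each term: 2/(s - 3) ↔ 2e^(3t); 1/(s - 3)^2 ↔ t·e^(3t); 5/(s - 3)^3 ↔ (5/2)t^2·e^(3t).

f(t) = 5*t^2*exp(3*t)/2 + t*exp(3*t) + 2*exp(3*t)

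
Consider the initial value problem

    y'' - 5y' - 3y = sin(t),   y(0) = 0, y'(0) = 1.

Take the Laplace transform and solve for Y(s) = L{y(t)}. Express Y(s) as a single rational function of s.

Y(s) = (s^2 + 2)/(s^4 - 5*s^3 - 2*s^2 - 5*s - 3)

Apply the Laplace transform to the equation.
With L{y''} = s^2 Y - s·y(0) - y'(0) and L{y'} = sY - y(0), with y(0) = 0, y'(0) = 1: the LHS transforms to (s^2 - 5*s - 3)Y - (1).
The right side is L{sin(t)} = 1/(s^2 + 1).
So (s^2 - 5*s - 3)Y = 1/(s^2 + 1) + (1).
Solve for Y(s) and write it as one ratio of polynomials.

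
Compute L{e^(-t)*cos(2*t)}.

L{cos(2t)} = s/(s^2 + 4).
By the first shifting theorem, multiplying by e^(-t) replaces s with s + 1.

(s + 1)/((s + 1)^2 + 4)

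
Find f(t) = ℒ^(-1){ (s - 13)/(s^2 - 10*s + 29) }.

Complete the square in the denominator: s^2 - 10*s + 29 = (s - 5)^2 + 2^2.
Split the numerator to match: s - 13 = 1·(s - 5) - 4·2.
Invert each term: 1·(s - 5)/((s - 5)^2 + 4) ↔ e^(5t)cos(2t); -4·2/((s - 5)^2 + 4) ↔ -4e^(5t)sin(2t).

f(t) = -4*exp(5*t)*sin(2*t) + exp(5*t)*cos(2*t)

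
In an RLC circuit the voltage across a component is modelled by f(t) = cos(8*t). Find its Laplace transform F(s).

L{cos(8t)} = s/(s^2 + 64).

F(s) = s/(s^2 + 64)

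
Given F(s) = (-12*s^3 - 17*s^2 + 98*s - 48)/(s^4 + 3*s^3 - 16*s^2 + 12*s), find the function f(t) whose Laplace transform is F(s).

Factor the denominator: s^4 + 3*s^3 - 16*s^2 + 12*s = s*(s - 2)*(s - 1)*(s + 6).
Partial fraction decomposition gives [-4/s] + [-1/(s - 2)] + [-3/(s - 1)] + [-4/(s + 6)].
Invert each term: -4/(s - 0) ↔ -4e^(0t); -1/(s - 2) ↔ -e^(2t); -3/(s - 1) ↔ -3e^(t); -4/(s + 6) ↔ -4e^(-6t).

f(t) = -exp(2*t) - 3*exp(t) - 4 - 4*exp(-6*t)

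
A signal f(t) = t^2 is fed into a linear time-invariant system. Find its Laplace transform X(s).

L{t^2} = 2!/s^3 = 2/s^3.

X(s) = 2/s^3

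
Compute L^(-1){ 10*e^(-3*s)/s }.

The factor e^(-3s) signals a time shift by c = 3 (second shifting theorem).
L{10} = 10/s, so L^-1{10/s} = 10.
Hence the inverse is u(t - 3) times that function evaluated at t - 3.

Heaviside(t - 3)*(10)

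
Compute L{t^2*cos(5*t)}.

2*s*(s^2 - 75)/(s^2 + 25)^3

L{cos(5t)} = s/(s^2 + 25).
Then apply L{t^2·g(t)} = (-1)^2 d^2/ds^2[G(s)] with G(s) = s/(s^2 + 25):
differentiating 2 times and applying the sign gives 2*s*(s^2 - 75)/(s^2 + 25)^3.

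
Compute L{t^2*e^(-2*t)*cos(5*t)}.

2*(s + 2)*(s^2 + 4*s - 71)/(s^2 + 4*s + 29)^3

L{cos(5t)} = s/(s^2 + 25).
Multiplying by e^(-2t) shifts s → s + 2, so L{e^(-2*t)*cos(5*t)} = (s + 2)/((s + 2)^2 + 25).
Then apply L{t^2·g(t)} = (-1)^2 d^2/ds^2[H(s)] with H(s) = (s + 2)/((s + 2)^2 + 25):
differentiating 2 times and applying the sign gives 2*(s + 2)*(s^2 + 4*s - 71)/(s^2 + 4*s + 29)^3.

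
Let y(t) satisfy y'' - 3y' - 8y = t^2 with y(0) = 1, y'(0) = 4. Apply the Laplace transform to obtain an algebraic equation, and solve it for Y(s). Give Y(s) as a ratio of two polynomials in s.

Apply the Laplace transform to the equation.
The derivative rules (L{y''} = s^2 Y - s·y(0) - y'(0) and L{y'} = sY - y(0), with y(0) = 1, y'(0) = 4) turn the left side into (s^2 - 3*s - 8)Y - (s + 1).
The right side is L{t^2} = 2/s^3.
So (s^2 - 3*s - 8)Y = 2/s^3 + (s + 1).
Divide through and combine into a single rational function.

Y(s) = (s^4 + s^3 + 2)/(s^5 - 3*s^4 - 8*s^3)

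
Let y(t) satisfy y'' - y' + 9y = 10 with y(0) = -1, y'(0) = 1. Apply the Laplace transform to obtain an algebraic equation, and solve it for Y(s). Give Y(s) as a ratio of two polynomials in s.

Apply the Laplace transform to the equation.
The derivative rules (L{y''} = s^2 Y - s·y(0) - y'(0) and L{y'} = sY - y(0), with y(0) = -1, y'(0) = 1) turn the left side into (s^2 - s + 9)Y - (-s + 2).
The right side is L{10} = 10/s.
So (s^2 - s + 9)Y = 10/s + (-s + 2).
Isolate Y and clear denominators.

Y(s) = (-s^2 + 2*s + 10)/(s^3 - s^2 + 9*s)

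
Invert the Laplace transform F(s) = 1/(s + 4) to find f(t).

Since L{e^(-4t)} = 1/(s + 4), the inverse is e^(-4*t).

f(t) = exp(-4*t)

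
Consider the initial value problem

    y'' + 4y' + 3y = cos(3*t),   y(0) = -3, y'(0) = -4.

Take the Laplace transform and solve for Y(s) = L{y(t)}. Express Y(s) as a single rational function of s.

Laplace-transform each side.
With L{y''} = s^2 Y - s·y(0) - y'(0) and L{y'} = sY - y(0), with y(0) = -3, y'(0) = -4: the LHS transforms to (s^2 + 4*s + 3)Y - (-3*s - 16).
The right side is L{cos(3*t)} = s/(s^2 + 9).
So (s^2 + 4*s + 3)Y = s/(s^2 + 9) + (-3*s - 16).
Divide through and combine into a single rational function.

Y(s) = (-3*s^3 - 16*s^2 - 26*s - 144)/(s^4 + 4*s^3 + 12*s^2 + 36*s + 27)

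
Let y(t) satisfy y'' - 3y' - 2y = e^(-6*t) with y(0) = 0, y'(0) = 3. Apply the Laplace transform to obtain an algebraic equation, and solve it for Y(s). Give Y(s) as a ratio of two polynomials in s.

Y(s) = (3*s + 19)/(s^3 + 3*s^2 - 20*s - 12)

Transform both sides with L{·}.
With L{y''} = s^2 Y - s·y(0) - y'(0) and L{y'} = sY - y(0), with y(0) = 0, y'(0) = 3: the LHS transforms to (s^2 - 3*s - 2)Y - (3).
The right side is L{e^(-6*t)} = 1/(s + 6).
So (s^2 - 3*s - 2)Y = 1/(s + 6) + (3).
Solve for Y(s) and write it as one ratio of polynomials.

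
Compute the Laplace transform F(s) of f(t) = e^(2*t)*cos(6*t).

L{cos(6t)} = s/(s^2 + 36).
By the first shifting theorem, multiplying by e^(2t) replaces s with s - 2.

F(s) = (s - 2)/((s - 2)^2 + 36)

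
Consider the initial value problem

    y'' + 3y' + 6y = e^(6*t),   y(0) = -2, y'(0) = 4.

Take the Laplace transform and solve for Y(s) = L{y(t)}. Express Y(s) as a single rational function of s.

Laplace-transform each side.
The derivative rules (L{y''} = s^2 Y - s·y(0) - y'(0) and L{y'} = sY - y(0), with y(0) = -2, y'(0) = 4) turn the left side into (s^2 + 3*s + 6)Y - (-2*s - 2).
The right side is L{e^(6*t)} = 1/(s - 6).
So (s^2 + 3*s + 6)Y = 1/(s - 6) + (-2*s - 2).
Divide through and combine into a single rational function.

Y(s) = (-2*s^2 + 10*s + 13)/(s^3 - 3*s^2 - 12*s - 36)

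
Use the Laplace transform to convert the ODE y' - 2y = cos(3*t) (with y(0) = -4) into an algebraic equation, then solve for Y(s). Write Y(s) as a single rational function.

Laplace-transform each side.
Using L{y'} = sY - y(0) = sY - (-4), the left side becomes (s - 2)Y - (-4).
The right side is L{cos(3*t)} = s/(s^2 + 9).
So (s - 2)Y = s/(s^2 + 9) + (-4).
Isolate Y and clear denominators.

Y(s) = (-4*s^2 + s - 36)/(s^3 - 2*s^2 + 9*s - 18)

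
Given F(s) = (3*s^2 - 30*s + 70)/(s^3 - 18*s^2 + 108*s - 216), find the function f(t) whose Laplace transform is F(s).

Factor the denominator: s^3 - 18*s^2 + 108*s - 216 = (s - 6)^3.
Partial fraction decomposition gives [3/(s - 6)] + [6/(s - 6)^2] + [-2/(s - 6)^3].
Invert each term: 3/(s - 6) ↔ 3e^(6t); 6/(s - 6)^2 ↔ 6t·e^(6t); -2/(s - 6)^3 ↔ (-1)t^2·e^(6t).

f(t) = -t^2*exp(6*t) + 6*t*exp(6*t) + 3*exp(6*t)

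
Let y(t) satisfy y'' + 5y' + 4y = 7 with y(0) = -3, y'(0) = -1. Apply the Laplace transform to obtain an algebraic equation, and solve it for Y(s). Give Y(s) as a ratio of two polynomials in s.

Y(s) = (-3*s^2 - 16*s + 7)/(s^3 + 5*s^2 + 4*s)

Laplace-transform each side.
With L{y''} = s^2 Y - s·y(0) - y'(0) and L{y'} = sY - y(0), with y(0) = -3, y'(0) = -1: the LHS transforms to (s^2 + 5*s + 4)Y - (-3*s - 16).
The right side is L{7} = 7/s.
So (s^2 + 5*s + 4)Y = 7/s + (-3*s - 16).
Isolate Y and clear denominators.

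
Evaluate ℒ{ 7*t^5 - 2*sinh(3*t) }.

-6/(s^2 - 9) + 840/s^6

By linearity of the Laplace transform, transform each term separately.
(7)·[L{t^5} = 5!/s^6 = 120/s^6]; (-2)·[L{sinh(3t)} = 3/(s^2 - 9)].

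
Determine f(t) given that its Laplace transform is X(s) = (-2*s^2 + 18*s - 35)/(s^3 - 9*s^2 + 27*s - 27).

f(t) = t^2*exp(3*t)/2 + 6*t*exp(3*t) - 2*exp(3*t)

Factor the denominator: s^3 - 9*s^2 + 27*s - 27 = (s - 3)^3.
Partial fraction decomposition gives [-2/(s - 3)] + [6/(s - 3)^2] + [(s - 3)^(-3)].
Invert each term: -2/(s - 3) ↔ -2e^(3t); 6/(s - 3)^2 ↔ 6t·e^(3t); 1/(s - 3)^3 ↔ (1/2)t^2·e^(3t).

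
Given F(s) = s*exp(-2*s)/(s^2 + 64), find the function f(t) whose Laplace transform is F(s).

The factor e^(-2s) signals a time shift by c = 2 (second shifting theorem).
L{cos(8t)} = s/(s^2 + 64), so L^-1{s/(s^2 + 64)} = cos(8*t).
Hence the inverse is u(t - 2) times that function evaluated at t - 2.

f(t) = Heaviside(t - 2)*(cos(8*t - 16))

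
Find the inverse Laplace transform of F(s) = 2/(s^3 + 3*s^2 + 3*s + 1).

Rewrite the denominator: s^3 + 3*s^2 + 3*s + 1 = (s + 1)^3.
The form in (s + 1) signals a first-shifting-theorem factor e^(-t).
Since L{t^2} = 2!/s^3 = 2/s^3, the inverse is t^2*exp(-t).

t^2*exp(-t)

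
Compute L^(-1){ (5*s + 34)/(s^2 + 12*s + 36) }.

Factor the denominator: s^2 + 12*s + 36 = (s + 6)^2.
Partial fraction decomposition gives [5/(s + 6)] + [4/(s + 6)^2].
Invert each term: 5/(s + 6) ↔ 5e^(-6t); 4/(s + 6)^2 ↔ 4t·e^(-6t).

4*t*exp(-6*t) + 5*exp(-6*t)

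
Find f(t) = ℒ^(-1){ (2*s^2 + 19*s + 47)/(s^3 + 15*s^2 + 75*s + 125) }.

f(t) = t^2*exp(-5*t) - t*exp(-5*t) + 2*exp(-5*t)

Factor the denominator: s^3 + 15*s^2 + 75*s + 125 = (s + 5)^3.
Partial fraction decomposition gives [2/(s + 5)] + [-1/(s + 5)^2] + [2/(s + 5)^3].
Invert each term: 2/(s + 5) ↔ 2e^(-5t); -1/(s + 5)^2 ↔ -t·e^(-5t); 2/(s + 5)^3 ↔ (1)t^2·e^(-5t).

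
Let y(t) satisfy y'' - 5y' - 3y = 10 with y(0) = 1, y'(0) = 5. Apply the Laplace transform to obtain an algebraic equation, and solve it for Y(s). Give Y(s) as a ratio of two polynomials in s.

Y(s) = (s^2 + 10)/(s^3 - 5*s^2 - 3*s)

Laplace-transform each side.
Using L{y''} = s^2 Y - s·y(0) - y'(0) and L{y'} = sY - y(0), with y(0) = 1, y'(0) = 5, the left side becomes (s^2 - 5*s - 3)Y - (s).
The right side is L{10} = 10/s.
So (s^2 - 5*s - 3)Y = 10/s + (s).
Isolate Y and clear denominators.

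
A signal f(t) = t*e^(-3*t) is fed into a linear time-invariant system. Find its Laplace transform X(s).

X(s) = (s + 3)^(-2)

L{e^(-3t)} = 1/(s + 3).
Then apply L{t·g(t)} = -d/ds[G(s)] with G(s) = 1/(s + 3):
differentiating 1 time and applying the sign gives (s + 3)^(-2).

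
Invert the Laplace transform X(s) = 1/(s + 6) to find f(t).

f(t) = exp(-6*t)

Since L{e^(-6t)} = 1/(s + 6), the inverse is e^(-6*t).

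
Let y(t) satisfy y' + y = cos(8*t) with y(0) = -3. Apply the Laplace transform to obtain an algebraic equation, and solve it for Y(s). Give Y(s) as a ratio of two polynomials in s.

Y(s) = (-3*s^2 + s - 192)/(s^3 + s^2 + 64*s + 64)

Transform both sides with L{·}.
With L{y'} = sY - y(0) = sY - (-3): the LHS transforms to (s + 1)Y - (-3).
The right side is L{cos(8*t)} = s/(s^2 + 64).
So (s + 1)Y = s/(s^2 + 64) + (-3).
Solve for Y(s) and write it as one ratio of polynomials.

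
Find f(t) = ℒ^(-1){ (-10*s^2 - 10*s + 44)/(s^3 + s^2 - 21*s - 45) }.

Factor the denominator: s^3 + s^2 - 21*s - 45 = (s - 5)*(s + 3)^2.
Partial fraction decomposition gives [-6/(s + 3)] + [2/(s + 3)^2] + [-4/(s - 5)].
Invert each term: -6/(s + 3) ↔ -6e^(-3t); 2/(s + 3)^2 ↔ 2t·e^(-3t); -4/(s - 5) ↔ -4e^(5t).

f(t) = 2*t*exp(-3*t) - 4*exp(5*t) - 6*exp(-3*t)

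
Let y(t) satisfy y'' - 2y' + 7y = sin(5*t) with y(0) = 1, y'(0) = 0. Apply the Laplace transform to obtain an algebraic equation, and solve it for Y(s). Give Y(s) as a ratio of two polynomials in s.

Laplace-transform each side.
With L{y''} = s^2 Y - s·y(0) - y'(0) and L{y'} = sY - y(0), with y(0) = 1, y'(0) = 0: the LHS transforms to (s^2 - 2*s + 7)Y - (s - 2).
The right side is L{sin(5*t)} = 5/(s^2 + 25).
So (s^2 - 2*s + 7)Y = 5/(s^2 + 25) + (s - 2).
Divide through and combine into a single rational function.

Y(s) = (s^3 - 2*s^2 + 25*s - 45)/(s^4 - 2*s^3 + 32*s^2 - 50*s + 175)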